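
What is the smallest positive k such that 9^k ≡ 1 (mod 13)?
3

13 is prime, so ord(9) divides φ(13) = 12.
Divisors of 12: 1, 2, 3, 4, 6, 12.
Repeated squaring: 9^1 ≡ 9, 9^2 ≡ 3, 9^4 ≡ 9, 9^8 ≡ 3 (mod 13).
Test 9^d mod 13 for each divisor d in increasing order:
9^1 ≡ 9
9^2 ≡ 3
9^3 = 9^2·9^1 ≡ 1  ← first divisor giving 1
The order is 3.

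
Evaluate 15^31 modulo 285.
105

Repeated squaring. Binary of 31 = 11111.
15^1 ≡ 15 (mod 285); 15^2 ≡ 225 (mod 285); 15^4 ≡ 180 (mod 285); 15^8 ≡ 195 (mod 285); 15^16 ≡ 120 (mod 285)
15^31 = 15^1 × 15^2 × 15^4 × 15^8 × 15^16 ≡ 105 (mod 285)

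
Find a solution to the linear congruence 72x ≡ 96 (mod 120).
x ≡ 3 (mod 5)

gcd(72, 120) = 24, which divides 96, so solutions exist.
Divide through by 24: 3x ≡ 4 (mod 5).
Find 3^(-1) mod 5 by the extended Euclidean algorithm:
5 = 1 × 3 + 2  ⟹  2 = (1)·5 + (-1)·3
3 = 1 × 2 + 1  ⟹  1 = (-1)·5 + (2)·3
So (2)·3 ≡ 1 (mod 5), i.e. 3^(-1) ≡ 2 (mod 5).
x ≡ 2 × 4 = 8 ≡ 3 (mod 5).
Check: 72 × 3 = 216 ≡ 96 (mod 120).
x ≡ 3 (mod 5), giving 24 solutions mod 120.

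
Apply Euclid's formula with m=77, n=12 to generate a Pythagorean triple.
(5785, 1848, 6073)

Euclid's formula: a = m² - n², b = 2mn, c = m² + n²
m = 77, n = 12
a = 77² - 12² = 5929 - 144 = 5785
b = 2 × 77 × 12 = 1848
c = 77² + 12² = 5929 + 144 = 6073
Verification: 5785² + 1848² = 33466225 + 3415104 = 36881329 = 6073² ✓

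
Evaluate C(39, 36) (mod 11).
9

Using Lucas' theorem:
Write n=39 and k=36 in base 11:
n in base 11: [3, 6]
k in base 11: [3, 3]
C(39,36) mod 11 = ∏ C(n_i, k_i) mod 11
Digit binomials (mod 11): C(3,3) = 1; C(6,3) = 20 ≡ 9
Product: 1 × 9 = 9 ≡ 9 (mod 11)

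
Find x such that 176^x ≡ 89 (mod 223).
218

Baby-step giant-step with step n = ⌈√223⌉ = 15.
Baby steps 176^j mod 223 (j:value) for j=0..14: 0:1, 1:176, 2:202, 3:95, 4:218, 5:12, 6:105, 7:194, 8:25, 9:163, 10:144, 11:145, 12:98, 13:77, 14:172.
Giant-step multiplier: 176^(-15) ≡ 176^(222-15) = 176^207 ≡ 219 (mod 223).
Giant steps γ_i = 89·219^i mod 223: γ_0=89, γ_1=90, γ_2=86, γ_3=102, γ_4=38, γ_5=71, γ_6=162, γ_7=21, γ_8=139, γ_9=113, γ_10=217, γ_11=24, γ_12=127, γ_13=161, γ_14=25 (in table at j=8).
x = i·n + j = 14·15 + 8 = 218.
Check: 176^218 ≡ 89 (mod 223).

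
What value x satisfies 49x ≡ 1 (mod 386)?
323

gcd(49, 386) = 1, so the inverse exists.
Extended Euclidean algorithm on (386, 49):
386 = 7 × 49 + 43  ⟹  43 = (1)·386 + (-7)·49
49 = 1 × 43 + 6  ⟹  6 = (-1)·386 + (8)·49
43 = 7 × 6 + 1  ⟹  1 = (8)·386 + (-63)·49
So (-63)·49 ≡ 1 (mod 386), i.e. 49^(-1) ≡ -63 ≡ 323 (mod 386).
Check: 49 × 323 = 15827 ≡ 1 (mod 386)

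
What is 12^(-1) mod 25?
23

gcd(12, 25) = 1, so the inverse exists.
Extended Euclidean algorithm on (25, 12):
25 = 2 × 12 + 1  ⟹  1 = (1)·25 + (-2)·12
So (-2)·12 ≡ 1 (mod 25), i.e. 12^(-1) ≡ -2 ≡ 23 (mod 25).
Check: 12 × 23 = 276 ≡ 1 (mod 25)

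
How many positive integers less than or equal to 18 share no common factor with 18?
6

18 = 2 × 3^2
φ(n) = n × ∏(1 - 1/p) for each prime p dividing n
φ(18) = 18 × (1 - 1/2) × (1 - 1/3) = 6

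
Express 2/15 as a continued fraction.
[0; 7, 2]

Euclidean algorithm steps:
2 = 0 × 15 + 2
15 = 7 × 2 + 1
2 = 2 × 1 + 0
Continued fraction: [0; 7, 2]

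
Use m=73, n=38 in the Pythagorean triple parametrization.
(3885, 5548, 6773)

Euclid's formula: a = m² - n², b = 2mn, c = m² + n²
m = 73, n = 38
a = 73² - 38² = 5329 - 1444 = 3885
b = 2 × 73 × 38 = 5548
c = 73² + 38² = 5329 + 1444 = 6773
Verification: 3885² + 5548² = 15093225 + 30780304 = 45873529 = 6773² ✓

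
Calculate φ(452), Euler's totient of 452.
224

452 = 2^2 × 113
φ(n) = n × ∏(1 - 1/p) for each prime p dividing n
φ(452) = 452 × (1 - 1/2) × (1 - 1/113) = 224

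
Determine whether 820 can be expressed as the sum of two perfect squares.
6² + 28² (a=6, b=28)

Factorization: 820 = 2^2 × 5 × 41
By Fermat: n is sum of two squares iff every prime p ≡ 3 (mod 4) appears to even power.
All primes ≡ 3 (mod 4) appear to even power.
Search a = 0, 1, 2, … for 820 - a² a perfect square: first hit at a = 6: 820 - 36 = 784 = 28².
820 = 6² + 28² = 36 + 784 ✓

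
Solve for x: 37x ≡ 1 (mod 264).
157

gcd(37, 264) = 1, so the inverse exists.
Extended Euclidean algorithm on (264, 37):
264 = 7 × 37 + 5  ⟹  5 = (1)·264 + (-7)·37
37 = 7 × 5 + 2  ⟹  2 = (-7)·264 + (50)·37
5 = 2 × 2 + 1  ⟹  1 = (15)·264 + (-107)·37
So (-107)·37 ≡ 1 (mod 264), i.e. 37^(-1) ≡ -107 ≡ 157 (mod 264).
Check: 37 × 157 = 5809 ≡ 1 (mod 264)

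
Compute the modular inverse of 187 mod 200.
123

gcd(187, 200) = 1, so the inverse exists.
Extended Euclidean algorithm on (200, 187):
200 = 1 × 187 + 13  ⟹  13 = (1)·200 + (-1)·187
187 = 14 × 13 + 5  ⟹  5 = (-14)·200 + (15)·187
13 = 2 × 5 + 3  ⟹  3 = (29)·200 + (-31)·187
5 = 1 × 3 + 2  ⟹  2 = (-43)·200 + (46)·187
3 = 1 × 2 + 1  ⟹  1 = (72)·200 + (-77)·187
So (-77)·187 ≡ 1 (mod 200), i.e. 187^(-1) ≡ -77 ≡ 123 (mod 200).
Check: 187 × 123 = 23001 ≡ 1 (mod 200)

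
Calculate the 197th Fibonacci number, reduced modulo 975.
677

Matrix identity: Q^n = [[F_(n+1), F_n], [F_n, F_(n-1)]] with Q = [[1,1],[1,0]].
n = 197 = 11000101₂. Square-and-multiply, entries mod 975:
Q^1 = [[1,1],[1,0]]
Q^3 = (Q^1)²·Q = [[3,2],[2,1]]
Q^6 = (Q^3)² = [[13,8],[8,5]]
Q^12 = (Q^6)² = [[233,144],[144,89]]
Q^24 = (Q^12)² = [[925,543],[543,382]]
Q^49 = (Q^24)²·Q = [[850,949],[949,876]]
Q^98 = (Q^49)² = [[701,949],[949,727]]
Q^197 = (Q^98)²·Q = [[599,677],[677,897]]
F_197 mod 975 = Q^197[0][1] = 677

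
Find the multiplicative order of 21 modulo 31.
30

31 is prime, so ord(21) divides φ(31) = 30.
Divisors of 30: 1, 2, 3, 5, 6, 10, 15, 30.
Repeated squaring: 21^1 ≡ 21, 21^2 ≡ 7, 21^4 ≡ 18, 21^8 ≡ 14, 21^16 ≡ 10 (mod 31).
Test 21^d mod 31 for each divisor d in increasing order:
21^1 ≡ 21
21^2 ≡ 7
21^3 = 21^2·21^1 ≡ 23
21^5 = 21^4·21^1 ≡ 6
21^6 = 21^4·21^2 ≡ 2
21^10 = 21^8·21^2 ≡ 5
21^15 = 21^8·21^4·21^2·21^1 ≡ 30
21^30 = 21^16·21^8·21^4·21^2 ≡ 1  ← first divisor giving 1
The order is 30.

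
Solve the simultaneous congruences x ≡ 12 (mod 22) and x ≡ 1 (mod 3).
34

Using Chinese Remainder Theorem:
M = 22 × 3 = 66
M1 = 3, M2 = 22
y1 = 3^(-1) mod 22 = 15
y2 = 22^(-1) mod 3 = 1
x = (12×3×15 + 1×22×1) mod 66 = 34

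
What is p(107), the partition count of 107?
431149389

p(n) counts ways to write n as a sum of positive integers (order ignored).
Euler's pentagonal recurrence: p(k) = p(k-1) + p(k-2) - p(k-5) - p(k-7) + p(k-12) + p(k-15) - ... (offsets j(3j∓1)/2, signs ++--, p(0)=1, p(<0)=0).
DP table for k = 0..106: p(0)=1, p(1)=1, p(2)=2, p(3)=3, p(4)=5, p(5)=7, p(6)=11, p(7)=15, p(8)=22, p(9)=30, p(10)=42, p(11)=56, p(12)=77, p(13)=101, p(14)=135, p(15)=176, p(16)=231, p(17)=297, p(18)=385, p(19)=490, p(20)=627, p(21)=792, p(22)=1002, p(23)=1255, p(24)=1575, p(25)=1958, p(26)=2436, p(27)=3010, p(28)=3718, p(29)=4565, p(30)=5604, p(31)=6842, p(32)=8349, p(33)=10143, p(34)=12310, p(35)=14883, p(36)=17977, p(37)=21637, p(38)=26015, p(39)=31185, p(40)=37338, p(41)=44583, p(42)=53174, p(43)=63261, p(44)=75175, p(45)=89134, p(46)=105558, p(47)=124754, p(48)=147273, p(49)=173525, p(50)=204226, p(51)=239943, p(52)=281589, p(53)=329931, p(54)=386155, p(55)=451276, p(56)=526823, p(57)=614154, p(58)=715220, p(59)=831820, p(60)=966467, p(61)=1121505, p(62)=1300156, p(63)=1505499, p(64)=1741630, p(65)=2012558, p(66)=2323520, p(67)=2679689, p(68)=3087735, p(69)=3554345, p(70)=4087968, p(71)=4697205, p(72)=5392783, p(73)=6185689, p(74)=7089500, p(75)=8118264, p(76)=9289091, p(77)=10619863, p(78)=12132164, p(79)=13848650, p(80)=15796476, p(81)=18004327, p(82)=20506255, p(83)=23338469, p(84)=26543660, p(85)=30167357, p(86)=34262962, p(87)=38887673, p(88)=44108109, p(89)=49995925, p(90)=56634173, p(91)=64112359, p(92)=72533807, p(93)=82010177, p(94)=92669720, p(95)=104651419, p(96)=118114304, p(97)=133230930, p(98)=150198136, p(99)=169229875, p(100)=190569292, p(101)=214481126, p(102)=241265379, p(103)=271248950, p(104)=304801365, p(105)=342325709, p(106)=384276336.
Final step: p(107) = p(106) + p(105) - p(102) - p(100) + p(95) + p(92) - p(85) - p(81) + p(72) + p(67) - p(56) - p(50) + p(37) + p(30) - p(15) - p(7)
= 384276336 + 342325709 - 241265379 - 190569292 + 104651419 + 72533807 - 30167357 - 18004327 + 5392783 + 2679689 - 526823 - 204226 + 21637 + 5604 - 176 - 15
= 431149389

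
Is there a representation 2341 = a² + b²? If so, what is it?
15² + 46² (a=15, b=46)

Factorization: 2341 = 2341
By Fermat: n is sum of two squares iff every prime p ≡ 3 (mod 4) appears to even power.
All primes ≡ 3 (mod 4) appear to even power.
Search a = 0, 1, 2, … for 2341 - a² a perfect square: first hit at a = 15: 2341 - 225 = 2116 = 46².
2341 = 15² + 46² = 225 + 2116 ✓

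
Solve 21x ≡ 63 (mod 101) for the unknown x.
x ≡ 3 (mod 101)

gcd(21, 101) = 1, which divides 63, so solutions exist.
Find 21^(-1) mod 101 by the extended Euclidean algorithm:
101 = 4 × 21 + 17  ⟹  17 = (1)·101 + (-4)·21
21 = 1 × 17 + 4  ⟹  4 = (-1)·101 + (5)·21
17 = 4 × 4 + 1  ⟹  1 = (5)·101 + (-24)·21
So (-24)·21 ≡ 1 (mod 101), i.e. 21^(-1) ≡ -24 ≡ 77 (mod 101).
x ≡ 77 × 63 = 4851 ≡ 3 (mod 101).
Check: 21 × 3 = 63 ≡ 63 (mod 101).
Unique solution: x ≡ 3 (mod 101)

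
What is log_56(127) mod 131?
23

Baby-step giant-step with step n = ⌈√131⌉ = 12.
Baby steps 56^j mod 131 (j:value) for j=0..11: 0:1, 1:56, 2:123, 3:76, 4:64, 5:47, 6:12, 7:17, 8:35, 9:126, 10:113, 11:40.
Giant-step multiplier: 56^(-12) ≡ 56^(130-12) = 56^118 ≡ 121 (mod 131).
Giant steps γ_i = 127·121^i mod 131: γ_0=127, γ_1=40 (in table at j=11).
x = i·n + j = 1·12 + 11 = 23.
Check: 56^23 ≡ 127 (mod 131).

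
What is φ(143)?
120

143 = 11 × 13
φ(n) = n × ∏(1 - 1/p) for each prime p dividing n
φ(143) = 143 × (1 - 1/11) × (1 - 1/13) = 120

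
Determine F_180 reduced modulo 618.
150

Matrix identity: Q^n = [[F_(n+1), F_n], [F_n, F_(n-1)]] with Q = [[1,1],[1,0]].
n = 180 = 10110100₂. Square-and-multiply, entries mod 618:
Q^1 = [[1,1],[1,0]]
Q^2 = (Q^1)² = [[2,1],[1,1]]
Q^5 = (Q^2)²·Q = [[8,5],[5,3]]
Q^11 = (Q^5)²·Q = [[144,89],[89,55]]
Q^22 = (Q^11)² = [[229,407],[407,440]]
Q^45 = (Q^22)²·Q = [[299,554],[554,363]]
Q^90 = (Q^45)² = [[179,274],[274,523]]
Q^180 = (Q^90)² = [[203,150],[150,53]]
F_180 mod 618 = Q^180[0][1] = 150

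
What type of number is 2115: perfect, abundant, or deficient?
deficient

Proper divisors of 2115: sum = 1 + 3 + 5 + 9 + 15 + 45 + 47 + 141 + 235 + 423 + 705 = 1629
Since 1629 < 2115, 2115 is deficient.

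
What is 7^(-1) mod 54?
31

gcd(7, 54) = 1, so the inverse exists.
Extended Euclidean algorithm on (54, 7):
54 = 7 × 7 + 5  ⟹  5 = (1)·54 + (-7)·7
7 = 1 × 5 + 2  ⟹  2 = (-1)·54 + (8)·7
5 = 2 × 2 + 1  ⟹  1 = (3)·54 + (-23)·7
So (-23)·7 ≡ 1 (mod 54), i.e. 7^(-1) ≡ -23 ≡ 31 (mod 54).
Check: 7 × 31 = 217 ≡ 1 (mod 54)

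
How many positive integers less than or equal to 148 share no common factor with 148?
72

148 = 2^2 × 37
φ(n) = n × ∏(1 - 1/p) for each prime p dividing n
φ(148) = 148 × (1 - 1/2) × (1 - 1/37) = 72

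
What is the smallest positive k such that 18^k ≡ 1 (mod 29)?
28

29 is prime, so ord(18) divides φ(29) = 28.
Divisors of 28: 1, 2, 4, 7, 14, 28.
Repeated squaring: 18^1 ≡ 18, 18^2 ≡ 5, 18^4 ≡ 25, 18^8 ≡ 16, 18^16 ≡ 24 (mod 29).
Test 18^d mod 29 for each divisor d in increasing order:
18^1 ≡ 18
18^2 ≡ 5
18^4 ≡ 25
18^7 = 18^4·18^2·18^1 ≡ 17
18^14 = 18^8·18^4·18^2 ≡ 28
18^28 = 18^16·18^8·18^4 ≡ 1  ← first divisor giving 1
The order is 28.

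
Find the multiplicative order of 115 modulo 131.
130

131 is prime, so ord(115) divides φ(131) = 130.
Divisors of 130: 1, 2, 5, 10, 13, 26, 65, 130.
Repeated squaring: 115^1 ≡ 115, 115^2 ≡ 125, 115^4 ≡ 36, 115^8 ≡ 117, 115^16 ≡ 65, 115^32 ≡ 33, 115^64 ≡ 41, 115^128 ≡ 109 (mod 131).
Test 115^d mod 131 for each divisor d in increasing order:
115^1 ≡ 115
115^2 ≡ 125
115^5 = 115^4·115^1 ≡ 79
115^10 = 115^8·115^2 ≡ 84
115^13 = 115^8·115^4·115^1 ≡ 73
115^26 = 115^16·115^8·115^2 ≡ 89
115^65 = 115^64·115^1 ≡ 130
115^130 = 115^128·115^2 ≡ 1  ← first divisor giving 1
The order is 130.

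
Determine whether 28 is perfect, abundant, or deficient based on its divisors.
perfect

Proper divisors of 28: sum = 1 + 2 + 4 + 7 + 14 = 28
Since 28 = 28, 28 is perfect.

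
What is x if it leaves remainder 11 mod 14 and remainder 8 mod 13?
151

Using Chinese Remainder Theorem:
M = 14 × 13 = 182
M1 = 13, M2 = 14
y1 = 13^(-1) mod 14 = 13
y2 = 14^(-1) mod 13 = 1
x = (11×13×13 + 8×14×1) mod 182 = 151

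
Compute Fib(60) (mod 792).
0

Matrix identity: Q^n = [[F_(n+1), F_n], [F_n, F_(n-1)]] with Q = [[1,1],[1,0]].
n = 60 = 111100₂. Square-and-multiply, entries mod 792:
Q^1 = [[1,1],[1,0]]
Q^3 = (Q^1)²·Q = [[3,2],[2,1]]
Q^7 = (Q^3)²·Q = [[21,13],[13,8]]
Q^15 = (Q^7)²·Q = [[195,610],[610,377]]
Q^30 = (Q^15)² = [[661,440],[440,221]]
Q^60 = (Q^30)² = [[89,0],[0,89]]
F_60 mod 792 = Q^60[0][1] = 0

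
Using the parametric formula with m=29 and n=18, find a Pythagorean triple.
(517, 1044, 1165)

Euclid's formula: a = m² - n², b = 2mn, c = m² + n²
m = 29, n = 18
a = 29² - 18² = 841 - 324 = 517
b = 2 × 29 × 18 = 1044
c = 29² + 18² = 841 + 324 = 1165
Verification: 517² + 1044² = 267289 + 1089936 = 1357225 = 1165² ✓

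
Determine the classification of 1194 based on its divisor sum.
abundant

Proper divisors of 1194: sum = 1 + 2 + 3 + 6 + 199 + 398 + 597 = 1206
Since 1206 > 1194, 1194 is abundant.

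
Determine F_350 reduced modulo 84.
41

Matrix identity: Q^n = [[F_(n+1), F_n], [F_n, F_(n-1)]] with Q = [[1,1],[1,0]].
n = 350 = 101011110₂. Square-and-multiply, entries mod 84:
Q^1 = [[1,1],[1,0]]
Q^2 = (Q^1)² = [[2,1],[1,1]]
Q^5 = (Q^2)²·Q = [[8,5],[5,3]]
Q^10 = (Q^5)² = [[5,55],[55,34]]
Q^21 = (Q^10)²·Q = [[71,26],[26,45]]
Q^43 = (Q^21)²·Q = [[81,5],[5,76]]
Q^87 = (Q^43)²·Q = [[63,34],[34,29]]
Q^175 = (Q^87)²·Q = [[21,1],[1,20]]
Q^350 = (Q^175)² = [[22,41],[41,65]]
F_350 mod 84 = Q^350[0][1] = 41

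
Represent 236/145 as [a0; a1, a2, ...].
[1; 1, 1, 1, 2, 5, 1, 2]

Euclidean algorithm steps:
236 = 1 × 145 + 91
145 = 1 × 91 + 54
91 = 1 × 54 + 37
54 = 1 × 37 + 17
37 = 2 × 17 + 3
17 = 5 × 3 + 2
3 = 1 × 2 + 1
2 = 2 × 1 + 0
Continued fraction: [1; 1, 1, 1, 2, 5, 1, 2]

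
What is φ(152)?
72

152 = 2^3 × 19
φ(n) = n × ∏(1 - 1/p) for each prime p dividing n
φ(152) = 152 × (1 - 1/2) × (1 - 1/19) = 72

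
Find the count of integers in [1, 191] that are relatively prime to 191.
190

191 = 191
φ(n) = n × ∏(1 - 1/p) for each prime p dividing n
φ(191) = 191 × (1 - 1/191) = 190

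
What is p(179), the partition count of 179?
625846753120

p(n) counts ways to write n as a sum of positive integers (order ignored).
Euler's pentagonal recurrence: p(k) = p(k-1) + p(k-2) - p(k-5) - p(k-7) + p(k-12) + p(k-15) - ... (offsets j(3j∓1)/2, signs ++--, p(0)=1, p(<0)=0).
DP table for k = 0..178: p(0)=1, p(1)=1, p(2)=2, p(3)=3, p(4)=5, p(5)=7, p(6)=11, p(7)=15, p(8)=22, p(9)=30, p(10)=42, p(11)=56, p(12)=77, p(13)=101, p(14)=135, p(15)=176, p(16)=231, p(17)=297, p(18)=385, p(19)=490, p(20)=627, p(21)=792, p(22)=1002, p(23)=1255, p(24)=1575, p(25)=1958, p(26)=2436, p(27)=3010, p(28)=3718, p(29)=4565, p(30)=5604, p(31)=6842, p(32)=8349, p(33)=10143, p(34)=12310, p(35)=14883, p(36)=17977, p(37)=21637, p(38)=26015, p(39)=31185, p(40)=37338, p(41)=44583, p(42)=53174, p(43)=63261, p(44)=75175, p(45)=89134, p(46)=105558, p(47)=124754, p(48)=147273, p(49)=173525, p(50)=204226, p(51)=239943, p(52)=281589, p(53)=329931, p(54)=386155, p(55)=451276, p(56)=526823, p(57)=614154, p(58)=715220, p(59)=831820, p(60)=966467, p(61)=1121505, p(62)=1300156, p(63)=1505499, p(64)=1741630, p(65)=2012558, p(66)=2323520, p(67)=2679689, p(68)=3087735, p(69)=3554345, p(70)=4087968, p(71)=4697205, p(72)=5392783, p(73)=6185689, p(74)=7089500, p(75)=8118264, p(76)=9289091, p(77)=10619863, p(78)=12132164, p(79)=13848650, p(80)=15796476, p(81)=18004327, p(82)=20506255, p(83)=23338469, p(84)=26543660, p(85)=30167357, p(86)=34262962, p(87)=38887673, p(88)=44108109, p(89)=49995925, p(90)=56634173, p(91)=64112359, p(92)=72533807, p(93)=82010177, p(94)=92669720, p(95)=104651419, p(96)=118114304, p(97)=133230930, p(98)=150198136, p(99)=169229875, p(100)=190569292, p(101)=214481126, p(102)=241265379, p(103)=271248950, p(104)=304801365, p(105)=342325709, p(106)=384276336, p(107)=431149389, p(108)=483502844, p(109)=541946240, p(110)=607163746, p(111)=679903203, p(112)=761002156, p(113)=851376628, p(114)=952050665, p(115)=1064144451, p(116)=1188908248, p(117)=1327710076, p(118)=1482074143, p(119)=1653668665, p(120)=1844349560, p(121)=2056148051, p(122)=2291320912, p(123)=2552338241, p(124)=2841940500, p(125)=3163127352, p(126)=3519222692, p(127)=3913864295, p(128)=4351078600, p(129)=4835271870, p(130)=5371315400, p(131)=5964539504, p(132)=6620830889, p(133)=7346629512, p(134)=8149040695, p(135)=9035836076, p(136)=10015581680, p(137)=11097645016, p(138)=12292341831, p(139)=13610949895, p(140)=15065878135, p(141)=16670689208, p(142)=18440293320, p(143)=20390982757, p(144)=22540654445, p(145)=24908858009, p(146)=27517052599, p(147)=30388671978, p(148)=33549419497, p(149)=37027355200, p(150)=40853235313, p(151)=45060624582, p(152)=49686288421, p(153)=54770336324, p(154)=60356673280, p(155)=66493182097, p(156)=73232243759, p(157)=80630964769, p(158)=88751778802, p(159)=97662728555, p(160)=107438159466, p(161)=118159068427, p(162)=129913904637, p(163)=142798995930, p(164)=156919475295, p(165)=172389800255, p(166)=189334822579, p(167)=207890420102, p(168)=228204732751, p(169)=250438925115, p(170)=274768617130, p(171)=301384802048, p(172)=330495499613, p(173)=362326859895, p(174)=397125074750, p(175)=435157697830, p(176)=476715857290, p(177)=522115831195, p(178)=571701605655.
Final step: p(179) = p(178) + p(177) - p(174) - p(172) + p(167) + p(164) - p(157) - p(153) + p(144) + p(139) - p(128) - p(122) + p(109) + p(102) - p(87) - p(79) + p(62) + p(53) - p(34) - p(24) + p(3)
= 571701605655 + 522115831195 - 397125074750 - 330495499613 + 207890420102 + 156919475295 - 80630964769 - 54770336324 + 22540654445 + 13610949895 - 4351078600 - 2291320912 + 541946240 + 241265379 - 38887673 - 13848650 + 1300156 + 329931 - 12310 - 1575 + 3
= 625846753120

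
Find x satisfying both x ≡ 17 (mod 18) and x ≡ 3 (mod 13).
107

Using Chinese Remainder Theorem:
M = 18 × 13 = 234
M1 = 13, M2 = 18
y1 = 13^(-1) mod 18 = 7
y2 = 18^(-1) mod 13 = 8
x = (17×13×7 + 3×18×8) mod 234 = 107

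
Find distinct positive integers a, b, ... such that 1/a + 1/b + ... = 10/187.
1/19 + 1/1185 + 1/2105153 + 1/8863336201665

Greedy algorithm:
10/187: ceiling(187/10) = 19, use 1/19
3/3553: ceiling(3553/3) = 1185, use 1/1185
2/4210305: ceiling(4210305/2) = 2105153, use 1/2105153
1/8863336201665: ceiling(8863336201665/1) = 8863336201665, use 1/8863336201665
Result: 10/187 = 1/19 + 1/1185 + 1/2105153 + 1/8863336201665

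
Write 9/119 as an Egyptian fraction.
1/14 + 1/238

Greedy algorithm:
9/119: ceiling(119/9) = 14, use 1/14
1/238: ceiling(238/1) = 238, use 1/238
Result: 9/119 = 1/14 + 1/238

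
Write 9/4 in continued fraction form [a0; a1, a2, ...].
[2; 4]

Euclidean algorithm steps:
9 = 2 × 4 + 1
4 = 4 × 1 + 0
Continued fraction: [2; 4]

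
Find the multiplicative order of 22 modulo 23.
2

23 is prime, so ord(22) divides φ(23) = 22.
Divisors of 22: 1, 2, 11, 22.
Repeated squaring: 22^1 ≡ 22, 22^2 ≡ 1, 22^4 ≡ 1, 22^8 ≡ 1, 22^16 ≡ 1 (mod 23).
Test 22^d mod 23 for each divisor d in increasing order:
22^1 ≡ 22
22^2 ≡ 1  ← first divisor giving 1
The order is 2.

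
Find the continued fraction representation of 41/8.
[5; 8]

Euclidean algorithm steps:
41 = 5 × 8 + 1
8 = 8 × 1 + 0
Continued fraction: [5; 8]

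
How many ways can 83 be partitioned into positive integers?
23338469

p(n) counts ways to write n as a sum of positive integers (order ignored).
Euler's pentagonal recurrence: p(k) = p(k-1) + p(k-2) - p(k-5) - p(k-7) + p(k-12) + p(k-15) - ... (offsets j(3j∓1)/2, signs ++--, p(0)=1, p(<0)=0).
DP table for k = 0..82: p(0)=1, p(1)=1, p(2)=2, p(3)=3, p(4)=5, p(5)=7, p(6)=11, p(7)=15, p(8)=22, p(9)=30, p(10)=42, p(11)=56, p(12)=77, p(13)=101, p(14)=135, p(15)=176, p(16)=231, p(17)=297, p(18)=385, p(19)=490, p(20)=627, p(21)=792, p(22)=1002, p(23)=1255, p(24)=1575, p(25)=1958, p(26)=2436, p(27)=3010, p(28)=3718, p(29)=4565, p(30)=5604, p(31)=6842, p(32)=8349, p(33)=10143, p(34)=12310, p(35)=14883, p(36)=17977, p(37)=21637, p(38)=26015, p(39)=31185, p(40)=37338, p(41)=44583, p(42)=53174, p(43)=63261, p(44)=75175, p(45)=89134, p(46)=105558, p(47)=124754, p(48)=147273, p(49)=173525, p(50)=204226, p(51)=239943, p(52)=281589, p(53)=329931, p(54)=386155, p(55)=451276, p(56)=526823, p(57)=614154, p(58)=715220, p(59)=831820, p(60)=966467, p(61)=1121505, p(62)=1300156, p(63)=1505499, p(64)=1741630, p(65)=2012558, p(66)=2323520, p(67)=2679689, p(68)=3087735, p(69)=3554345, p(70)=4087968, p(71)=4697205, p(72)=5392783, p(73)=6185689, p(74)=7089500, p(75)=8118264, p(76)=9289091, p(77)=10619863, p(78)=12132164, p(79)=13848650, p(80)=15796476, p(81)=18004327, p(82)=20506255.
Final step: p(83) = p(82) + p(81) - p(78) - p(76) + p(71) + p(68) - p(61) - p(57) + p(48) + p(43) - p(32) - p(26) + p(13) + p(6)
= 20506255 + 18004327 - 12132164 - 9289091 + 4697205 + 3087735 - 1121505 - 614154 + 147273 + 63261 - 8349 - 2436 + 101 + 11
= 23338469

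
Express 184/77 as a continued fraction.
[2; 2, 1, 1, 3, 4]

Euclidean algorithm steps:
184 = 2 × 77 + 30
77 = 2 × 30 + 17
30 = 1 × 17 + 13
17 = 1 × 13 + 4
13 = 3 × 4 + 1
4 = 4 × 1 + 0
Continued fraction: [2; 2, 1, 1, 3, 4]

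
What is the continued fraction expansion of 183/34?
[5; 2, 1, 1, 1, 1, 2]

Euclidean algorithm steps:
183 = 5 × 34 + 13
34 = 2 × 13 + 8
13 = 1 × 8 + 5
8 = 1 × 5 + 3
5 = 1 × 3 + 2
3 = 1 × 2 + 1
2 = 2 × 1 + 0
Continued fraction: [5; 2, 1, 1, 1, 1, 2]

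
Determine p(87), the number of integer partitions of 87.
38887673

p(n) counts ways to write n as a sum of positive integers (order ignored).
Euler's pentagonal recurrence: p(k) = p(k-1) + p(k-2) - p(k-5) - p(k-7) + p(k-12) + p(k-15) - ... (offsets j(3j∓1)/2, signs ++--, p(0)=1, p(<0)=0).
DP table for k = 0..86: p(0)=1, p(1)=1, p(2)=2, p(3)=3, p(4)=5, p(5)=7, p(6)=11, p(7)=15, p(8)=22, p(9)=30, p(10)=42, p(11)=56, p(12)=77, p(13)=101, p(14)=135, p(15)=176, p(16)=231, p(17)=297, p(18)=385, p(19)=490, p(20)=627, p(21)=792, p(22)=1002, p(23)=1255, p(24)=1575, p(25)=1958, p(26)=2436, p(27)=3010, p(28)=3718, p(29)=4565, p(30)=5604, p(31)=6842, p(32)=8349, p(33)=10143, p(34)=12310, p(35)=14883, p(36)=17977, p(37)=21637, p(38)=26015, p(39)=31185, p(40)=37338, p(41)=44583, p(42)=53174, p(43)=63261, p(44)=75175, p(45)=89134, p(46)=105558, p(47)=124754, p(48)=147273, p(49)=173525, p(50)=204226, p(51)=239943, p(52)=281589, p(53)=329931, p(54)=386155, p(55)=451276, p(56)=526823, p(57)=614154, p(58)=715220, p(59)=831820, p(60)=966467, p(61)=1121505, p(62)=1300156, p(63)=1505499, p(64)=1741630, p(65)=2012558, p(66)=2323520, p(67)=2679689, p(68)=3087735, p(69)=3554345, p(70)=4087968, p(71)=4697205, p(72)=5392783, p(73)=6185689, p(74)=7089500, p(75)=8118264, p(76)=9289091, p(77)=10619863, p(78)=12132164, p(79)=13848650, p(80)=15796476, p(81)=18004327, p(82)=20506255, p(83)=23338469, p(84)=26543660, p(85)=30167357, p(86)=34262962.
Final step: p(87) = p(86) + p(85) - p(82) - p(80) + p(75) + p(72) - p(65) - p(61) + p(52) + p(47) - p(36) - p(30) + p(17) + p(10)
= 34262962 + 30167357 - 20506255 - 15796476 + 8118264 + 5392783 - 2012558 - 1121505 + 281589 + 124754 - 17977 - 5604 + 297 + 42
= 38887673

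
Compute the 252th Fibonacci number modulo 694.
172

Matrix identity: Q^n = [[F_(n+1), F_n], [F_n, F_(n-1)]] with Q = [[1,1],[1,0]].
n = 252 = 11111100₂. Square-and-multiply, entries mod 694:
Q^1 = [[1,1],[1,0]]
Q^3 = (Q^1)²·Q = [[3,2],[2,1]]
Q^7 = (Q^3)²·Q = [[21,13],[13,8]]
Q^15 = (Q^7)²·Q = [[293,610],[610,377]]
Q^31 = (Q^15)²·Q = [[537,603],[603,628]]
Q^63 = (Q^31)²·Q = [[479,312],[312,167]]
Q^126 = (Q^63)² = [[605,292],[292,313]]
Q^252 = (Q^126)² = [[189,172],[172,17]]
F_252 mod 694 = Q^252[0][1] = 172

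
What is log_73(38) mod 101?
77

Baby-step giant-step with step n = ⌈√101⌉ = 11.
Baby steps 73^j mod 101 (j:value) for j=0..10: 0:1, 1:73, 2:77, 3:66, 4:71, 5:32, 6:13, 7:40, 8:92, 9:50, 10:14.
Giant-step multiplier: 73^(-11) ≡ 73^(100-11) = 73^89 ≡ 59 (mod 101).
Giant steps γ_i = 38·59^i mod 101: γ_0=38, γ_1=20, γ_2=69, γ_3=31, γ_4=11, γ_5=43, γ_6=12, γ_7=1 (in table at j=0).
x = i·n + j = 7·11 + 0 = 77.
Check: 73^77 ≡ 38 (mod 101).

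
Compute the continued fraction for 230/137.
[1; 1, 2, 8, 1, 4]

Euclidean algorithm steps:
230 = 1 × 137 + 93
137 = 1 × 93 + 44
93 = 2 × 44 + 5
44 = 8 × 5 + 4
5 = 1 × 4 + 1
4 = 4 × 1 + 0
Continued fraction: [1; 1, 2, 8, 1, 4]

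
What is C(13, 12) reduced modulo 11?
2

Using Lucas' theorem:
Write n=13 and k=12 in base 11:
n in base 11: [1, 2]
k in base 11: [1, 1]
C(13,12) mod 11 = ∏ C(n_i, k_i) mod 11
Digit binomials (mod 11): C(1,1) = 1; C(2,1) = 2
Product: 1 × 2 = 2 ≡ 2 (mod 11)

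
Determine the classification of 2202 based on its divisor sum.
abundant

Proper divisors of 2202: sum = 1 + 2 + 3 + 6 + 367 + 734 + 1101 = 2214
Since 2214 > 2202, 2202 is abundant.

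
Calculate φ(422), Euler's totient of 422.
210

422 = 2 × 211
φ(n) = n × ∏(1 - 1/p) for each prime p dividing n
φ(422) = 422 × (1 - 1/2) × (1 - 1/211) = 210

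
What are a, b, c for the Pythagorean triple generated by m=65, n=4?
(4209, 520, 4241)

Euclid's formula: a = m² - n², b = 2mn, c = m² + n²
m = 65, n = 4
a = 65² - 4² = 4225 - 16 = 4209
b = 2 × 65 × 4 = 520
c = 65² + 4² = 4225 + 16 = 4241
Verification: 4209² + 520² = 17715681 + 270400 = 17986081 = 4241² ✓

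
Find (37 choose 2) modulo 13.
3

Using Lucas' theorem:
Write n=37 and k=2 in base 13:
n in base 13: [2, 11]
k in base 13: [0, 2]
C(37,2) mod 13 = ∏ C(n_i, k_i) mod 13
Digit binomials (mod 13): C(2,0) = 1; C(11,2) = 55 ≡ 3
Product: 1 × 3 = 3 ≡ 3 (mod 13)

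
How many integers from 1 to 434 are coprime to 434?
180

434 = 2 × 7 × 31
φ(n) = n × ∏(1 - 1/p) for each prime p dividing n
φ(434) = 434 × (1 - 1/2) × (1 - 1/7) × (1 - 1/31) = 180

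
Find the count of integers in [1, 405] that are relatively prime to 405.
216

405 = 3^4 × 5
φ(n) = n × ∏(1 - 1/p) for each prime p dividing n
φ(405) = 405 × (1 - 1/3) × (1 - 1/5) = 216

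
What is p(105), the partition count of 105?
342325709

p(n) counts ways to write n as a sum of positive integers (order ignored).
Euler's pentagonal recurrence: p(k) = p(k-1) + p(k-2) - p(k-5) - p(k-7) + p(k-12) + p(k-15) - ... (offsets j(3j∓1)/2, signs ++--, p(0)=1, p(<0)=0).
DP table for k = 0..104: p(0)=1, p(1)=1, p(2)=2, p(3)=3, p(4)=5, p(5)=7, p(6)=11, p(7)=15, p(8)=22, p(9)=30, p(10)=42, p(11)=56, p(12)=77, p(13)=101, p(14)=135, p(15)=176, p(16)=231, p(17)=297, p(18)=385, p(19)=490, p(20)=627, p(21)=792, p(22)=1002, p(23)=1255, p(24)=1575, p(25)=1958, p(26)=2436, p(27)=3010, p(28)=3718, p(29)=4565, p(30)=5604, p(31)=6842, p(32)=8349, p(33)=10143, p(34)=12310, p(35)=14883, p(36)=17977, p(37)=21637, p(38)=26015, p(39)=31185, p(40)=37338, p(41)=44583, p(42)=53174, p(43)=63261, p(44)=75175, p(45)=89134, p(46)=105558, p(47)=124754, p(48)=147273, p(49)=173525, p(50)=204226, p(51)=239943, p(52)=281589, p(53)=329931, p(54)=386155, p(55)=451276, p(56)=526823, p(57)=614154, p(58)=715220, p(59)=831820, p(60)=966467, p(61)=1121505, p(62)=1300156, p(63)=1505499, p(64)=1741630, p(65)=2012558, p(66)=2323520, p(67)=2679689, p(68)=3087735, p(69)=3554345, p(70)=4087968, p(71)=4697205, p(72)=5392783, p(73)=6185689, p(74)=7089500, p(75)=8118264, p(76)=9289091, p(77)=10619863, p(78)=12132164, p(79)=13848650, p(80)=15796476, p(81)=18004327, p(82)=20506255, p(83)=23338469, p(84)=26543660, p(85)=30167357, p(86)=34262962, p(87)=38887673, p(88)=44108109, p(89)=49995925, p(90)=56634173, p(91)=64112359, p(92)=72533807, p(93)=82010177, p(94)=92669720, p(95)=104651419, p(96)=118114304, p(97)=133230930, p(98)=150198136, p(99)=169229875, p(100)=190569292, p(101)=214481126, p(102)=241265379, p(103)=271248950, p(104)=304801365.
Final step: p(105) = p(104) + p(103) - p(100) - p(98) + p(93) + p(90) - p(83) - p(79) + p(70) + p(65) - p(54) - p(48) + p(35) + p(28) - p(13) - p(5)
= 304801365 + 271248950 - 190569292 - 150198136 + 82010177 + 56634173 - 23338469 - 13848650 + 4087968 + 2012558 - 386155 - 147273 + 14883 + 3718 - 101 - 7
= 342325709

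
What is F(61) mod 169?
161

Matrix identity: Q^n = [[F_(n+1), F_n], [F_n, F_(n-1)]] with Q = [[1,1],[1,0]].
n = 61 = 111101₂. Square-and-multiply, entries mod 169:
Q^1 = [[1,1],[1,0]]
Q^3 = (Q^1)²·Q = [[3,2],[2,1]]
Q^7 = (Q^3)²·Q = [[21,13],[13,8]]
Q^15 = (Q^7)²·Q = [[142,103],[103,39]]
Q^30 = (Q^15)² = [[15,53],[53,131]]
Q^61 = (Q^30)²·Q = [[125,161],[161,133]]
F_61 mod 169 = Q^61[0][1] = 161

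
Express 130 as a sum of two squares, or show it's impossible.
3² + 11² (a=3, b=11)

Factorization: 130 = 2 × 5 × 13
By Fermat: n is sum of two squares iff every prime p ≡ 3 (mod 4) appears to even power.
All primes ≡ 3 (mod 4) appear to even power.
Search a = 0, 1, 2, … for 130 - a² a perfect square: first hit at a = 3: 130 - 9 = 121 = 11².
130 = 3² + 11² = 9 + 121 ✓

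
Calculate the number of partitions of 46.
105558

p(n) counts ways to write n as a sum of positive integers (order ignored).
Euler's pentagonal recurrence: p(k) = p(k-1) + p(k-2) - p(k-5) - p(k-7) + p(k-12) + p(k-15) - ... (offsets j(3j∓1)/2, signs ++--, p(0)=1, p(<0)=0).
DP table for k = 0..45: p(0)=1, p(1)=1, p(2)=2, p(3)=3, p(4)=5, p(5)=7, p(6)=11, p(7)=15, p(8)=22, p(9)=30, p(10)=42, p(11)=56, p(12)=77, p(13)=101, p(14)=135, p(15)=176, p(16)=231, p(17)=297, p(18)=385, p(19)=490, p(20)=627, p(21)=792, p(22)=1002, p(23)=1255, p(24)=1575, p(25)=1958, p(26)=2436, p(27)=3010, p(28)=3718, p(29)=4565, p(30)=5604, p(31)=6842, p(32)=8349, p(33)=10143, p(34)=12310, p(35)=14883, p(36)=17977, p(37)=21637, p(38)=26015, p(39)=31185, p(40)=37338, p(41)=44583, p(42)=53174, p(43)=63261, p(44)=75175, p(45)=89134.
Final step: p(46) = p(45) + p(44) - p(41) - p(39) + p(34) + p(31) - p(24) - p(20) + p(11) + p(6)
= 89134 + 75175 - 44583 - 31185 + 12310 + 6842 - 1575 - 627 + 56 + 11
= 105558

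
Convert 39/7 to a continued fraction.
[5; 1, 1, 3]

Euclidean algorithm steps:
39 = 5 × 7 + 4
7 = 1 × 4 + 3
4 = 1 × 3 + 1
3 = 3 × 1 + 0
Continued fraction: [5; 1, 1, 3]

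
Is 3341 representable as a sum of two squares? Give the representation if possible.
29² + 50² (a=29, b=50)

Factorization: 3341 = 13 × 257
By Fermat: n is sum of two squares iff every prime p ≡ 3 (mod 4) appears to even power.
All primes ≡ 3 (mod 4) appear to even power.
Search a = 0, 1, 2, … for 3341 - a² a perfect square: first hit at a = 29: 3341 - 841 = 2500 = 50².
3341 = 29² + 50² = 841 + 2500 ✓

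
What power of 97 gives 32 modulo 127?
18

Baby-step giant-step with step n = ⌈√127⌉ = 12.
Baby steps 97^j mod 127 (j:value) for j=0..11: 0:1, 1:97, 2:11, 3:51, 4:121, 5:53, 6:61, 7:75, 8:36, 9:63, 10:15, 11:58.
Giant-step multiplier: 97^(-12) ≡ 97^(126-12) = 97^114 ≡ 117 (mod 127).
Giant steps γ_i = 32·117^i mod 127: γ_0=32, γ_1=61 (in table at j=6).
x = i·n + j = 1·12 + 6 = 18.
Check: 97^18 ≡ 32 (mod 127).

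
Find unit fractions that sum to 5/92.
1/19 + 1/583 + 1/1019084

Greedy algorithm:
5/92: ceiling(92/5) = 19, use 1/19
3/1748: ceiling(1748/3) = 583, use 1/583
1/1019084: ceiling(1019084/1) = 1019084, use 1/1019084
Result: 5/92 = 1/19 + 1/583 + 1/1019084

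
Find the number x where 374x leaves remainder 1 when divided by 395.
94

gcd(374, 395) = 1, so the inverse exists.
Extended Euclidean algorithm on (395, 374):
395 = 1 × 374 + 21  ⟹  21 = (1)·395 + (-1)·374
374 = 17 × 21 + 17  ⟹  17 = (-17)·395 + (18)·374
21 = 1 × 17 + 4  ⟹  4 = (18)·395 + (-19)·374
17 = 4 × 4 + 1  ⟹  1 = (-89)·395 + (94)·374
So (94)·374 ≡ 1 (mod 395), i.e. 374^(-1) ≡ 94 (mod 395).
Check: 374 × 94 = 35156 ≡ 1 (mod 395)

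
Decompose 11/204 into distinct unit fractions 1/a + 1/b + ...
1/19 + 1/776 + 1/751944

Greedy algorithm:
11/204: ceiling(204/11) = 19, use 1/19
5/3876: ceiling(3876/5) = 776, use 1/776
1/751944: ceiling(751944/1) = 751944, use 1/751944
Result: 11/204 = 1/19 + 1/776 + 1/751944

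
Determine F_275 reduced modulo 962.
447

Matrix identity: Q^n = [[F_(n+1), F_n], [F_n, F_(n-1)]] with Q = [[1,1],[1,0]].
n = 275 = 100010011₂. Square-and-multiply, entries mod 962:
Q^1 = [[1,1],[1,0]]
Q^2 = (Q^1)² = [[2,1],[1,1]]
Q^4 = (Q^2)² = [[5,3],[3,2]]
Q^8 = (Q^4)² = [[34,21],[21,13]]
Q^17 = (Q^8)²·Q = [[660,635],[635,25]]
Q^34 = (Q^17)² = [[923,151],[151,772]]
Q^68 = (Q^34)² = [[272,53],[53,219]]
Q^137 = (Q^68)²·Q = [[844,795],[795,49]]
Q^275 = (Q^137)²·Q = [[426,447],[447,941]]
F_275 mod 962 = Q^275[0][1] = 447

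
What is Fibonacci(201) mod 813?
193

Matrix identity: Q^n = [[F_(n+1), F_n], [F_n, F_(n-1)]] with Q = [[1,1],[1,0]].
n = 201 = 11001001₂. Square-and-multiply, entries mod 813:
Q^1 = [[1,1],[1,0]]
Q^3 = (Q^1)²·Q = [[3,2],[2,1]]
Q^6 = (Q^3)² = [[13,8],[8,5]]
Q^12 = (Q^6)² = [[233,144],[144,89]]
Q^25 = (Q^12)²·Q = [[256,229],[229,27]]
Q^50 = (Q^25)² = [[92,580],[580,325]]
Q^100 = (Q^50)² = [[152,399],[399,566]]
Q^201 = (Q^100)²·Q = [[499,193],[193,306]]
F_201 mod 813 = Q^201[0][1] = 193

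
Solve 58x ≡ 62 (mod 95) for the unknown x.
x ≡ 24 (mod 95)

gcd(58, 95) = 1, which divides 62, so solutions exist.
Find 58^(-1) mod 95 by the extended Euclidean algorithm:
95 = 1 × 58 + 37  ⟹  37 = (1)·95 + (-1)·58
58 = 1 × 37 + 21  ⟹  21 = (-1)·95 + (2)·58
37 = 1 × 21 + 16  ⟹  16 = (2)·95 + (-3)·58
21 = 1 × 16 + 5  ⟹  5 = (-3)·95 + (5)·58
16 = 3 × 5 + 1  ⟹  1 = (11)·95 + (-18)·58
So (-18)·58 ≡ 1 (mod 95), i.e. 58^(-1) ≡ -18 ≡ 77 (mod 95).
x ≡ 77 × 62 = 4774 ≡ 24 (mod 95).
Check: 58 × 24 = 1392 ≡ 62 (mod 95).
Unique solution: x ≡ 24 (mod 95)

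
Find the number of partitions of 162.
129913904637

p(n) counts ways to write n as a sum of positive integers (order ignored).
Euler's pentagonal recurrence: p(k) = p(k-1) + p(k-2) - p(k-5) - p(k-7) + p(k-12) + p(k-15) - ... (offsets j(3j∓1)/2, signs ++--, p(0)=1, p(<0)=0).
DP table for k = 0..161: p(0)=1, p(1)=1, p(2)=2, p(3)=3, p(4)=5, p(5)=7, p(6)=11, p(7)=15, p(8)=22, p(9)=30, p(10)=42, p(11)=56, p(12)=77, p(13)=101, p(14)=135, p(15)=176, p(16)=231, p(17)=297, p(18)=385, p(19)=490, p(20)=627, p(21)=792, p(22)=1002, p(23)=1255, p(24)=1575, p(25)=1958, p(26)=2436, p(27)=3010, p(28)=3718, p(29)=4565, p(30)=5604, p(31)=6842, p(32)=8349, p(33)=10143, p(34)=12310, p(35)=14883, p(36)=17977, p(37)=21637, p(38)=26015, p(39)=31185, p(40)=37338, p(41)=44583, p(42)=53174, p(43)=63261, p(44)=75175, p(45)=89134, p(46)=105558, p(47)=124754, p(48)=147273, p(49)=173525, p(50)=204226, p(51)=239943, p(52)=281589, p(53)=329931, p(54)=386155, p(55)=451276, p(56)=526823, p(57)=614154, p(58)=715220, p(59)=831820, p(60)=966467, p(61)=1121505, p(62)=1300156, p(63)=1505499, p(64)=1741630, p(65)=2012558, p(66)=2323520, p(67)=2679689, p(68)=3087735, p(69)=3554345, p(70)=4087968, p(71)=4697205, p(72)=5392783, p(73)=6185689, p(74)=7089500, p(75)=8118264, p(76)=9289091, p(77)=10619863, p(78)=12132164, p(79)=13848650, p(80)=15796476, p(81)=18004327, p(82)=20506255, p(83)=23338469, p(84)=26543660, p(85)=30167357, p(86)=34262962, p(87)=38887673, p(88)=44108109, p(89)=49995925, p(90)=56634173, p(91)=64112359, p(92)=72533807, p(93)=82010177, p(94)=92669720, p(95)=104651419, p(96)=118114304, p(97)=133230930, p(98)=150198136, p(99)=169229875, p(100)=190569292, p(101)=214481126, p(102)=241265379, p(103)=271248950, p(104)=304801365, p(105)=342325709, p(106)=384276336, p(107)=431149389, p(108)=483502844, p(109)=541946240, p(110)=607163746, p(111)=679903203, p(112)=761002156, p(113)=851376628, p(114)=952050665, p(115)=1064144451, p(116)=1188908248, p(117)=1327710076, p(118)=1482074143, p(119)=1653668665, p(120)=1844349560, p(121)=2056148051, p(122)=2291320912, p(123)=2552338241, p(124)=2841940500, p(125)=3163127352, p(126)=3519222692, p(127)=3913864295, p(128)=4351078600, p(129)=4835271870, p(130)=5371315400, p(131)=5964539504, p(132)=6620830889, p(133)=7346629512, p(134)=8149040695, p(135)=9035836076, p(136)=10015581680, p(137)=11097645016, p(138)=12292341831, p(139)=13610949895, p(140)=15065878135, p(141)=16670689208, p(142)=18440293320, p(143)=20390982757, p(144)=22540654445, p(145)=24908858009, p(146)=27517052599, p(147)=30388671978, p(148)=33549419497, p(149)=37027355200, p(150)=40853235313, p(151)=45060624582, p(152)=49686288421, p(153)=54770336324, p(154)=60356673280, p(155)=66493182097, p(156)=73232243759, p(157)=80630964769, p(158)=88751778802, p(159)=97662728555, p(160)=107438159466, p(161)=118159068427.
Final step: p(162) = p(161) + p(160) - p(157) - p(155) + p(150) + p(147) - p(140) - p(136) + p(127) + p(122) - p(111) - p(105) + p(92) + p(85) - p(70) - p(62) + p(45) + p(36) - p(17) - p(7)
= 118159068427 + 107438159466 - 80630964769 - 66493182097 + 40853235313 + 30388671978 - 15065878135 - 10015581680 + 3913864295 + 2291320912 - 679903203 - 342325709 + 72533807 + 30167357 - 4087968 - 1300156 + 89134 + 17977 - 297 - 15
= 129913904637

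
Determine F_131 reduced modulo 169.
151

Matrix identity: Q^n = [[F_(n+1), F_n], [F_n, F_(n-1)]] with Q = [[1,1],[1,0]].
n = 131 = 10000011₂. Square-and-multiply, entries mod 169:
Q^1 = [[1,1],[1,0]]
Q^2 = (Q^1)² = [[2,1],[1,1]]
Q^4 = (Q^2)² = [[5,3],[3,2]]
Q^8 = (Q^4)² = [[34,21],[21,13]]
Q^16 = (Q^8)² = [[76,142],[142,103]]
Q^32 = (Q^16)² = [[83,68],[68,15]]
Q^65 = (Q^32)²·Q = [[94,21],[21,73]]
Q^131 = (Q^65)²·Q = [[109,151],[151,127]]
F_131 mod 169 = Q^131[0][1] = 151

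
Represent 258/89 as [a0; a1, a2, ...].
[2; 1, 8, 1, 8]

Euclidean algorithm steps:
258 = 2 × 89 + 80
89 = 1 × 80 + 9
80 = 8 × 9 + 8
9 = 1 × 8 + 1
8 = 8 × 1 + 0
Continued fraction: [2; 1, 8, 1, 8]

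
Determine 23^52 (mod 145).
16

Repeated squaring. Binary of 52 = 110100.
23^1 ≡ 23 (mod 145); 23^2 ≡ 94 (mod 145); 23^4 ≡ 136 (mod 145); 23^8 ≡ 81 (mod 145); 23^16 ≡ 36 (mod 145); 23^32 ≡ 136 (mod 145)
23^52 = 23^4 × 23^16 × 23^32 ≡ 16 (mod 145)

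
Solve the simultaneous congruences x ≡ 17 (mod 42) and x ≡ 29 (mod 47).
311

Using Chinese Remainder Theorem:
M = 42 × 47 = 1974
M1 = 47, M2 = 42
y1 = 47^(-1) mod 42 = 17
y2 = 42^(-1) mod 47 = 28
x = (17×47×17 + 29×42×28) mod 1974 = 311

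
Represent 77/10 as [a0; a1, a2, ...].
[7; 1, 2, 3]

Euclidean algorithm steps:
77 = 7 × 10 + 7
10 = 1 × 7 + 3
7 = 2 × 3 + 1
3 = 3 × 1 + 0
Continued fraction: [7; 1, 2, 3]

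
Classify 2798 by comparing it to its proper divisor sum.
deficient

Proper divisors of 2798: sum = 1 + 2 + 1399 = 1402
Since 1402 < 2798, 2798 is deficient.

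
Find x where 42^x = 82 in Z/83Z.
41

Baby-step giant-step with step n = ⌈√83⌉ = 10.
Baby steps 42^j mod 83 (j:value) for j=0..9: 0:1, 1:42, 2:21, 3:52, 4:26, 5:13, 6:48, 7:24, 8:12, 9:6.
Giant-step multiplier: 42^(-10) ≡ 42^(82-10) = 42^72 ≡ 28 (mod 83).
Giant steps γ_i = 82·28^i mod 83: γ_0=82, γ_1=55, γ_2=46, γ_3=43, γ_4=42 (in table at j=1).
x = i·n + j = 4·10 + 1 = 41.
Check: 42^41 ≡ 82 (mod 83).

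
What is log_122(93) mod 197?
14

Baby-step giant-step with step n = ⌈√197⌉ = 15.
Baby steps 122^j mod 197 (j:value) for j=0..14: 0:1, 1:122, 2:109, 3:99, 4:61, 5:153, 6:148, 7:129, 8:175, 9:74, 10:163, 11:186, 12:37, 13:180, 14:93.
h = 93 is already in the table at j=14, so x = 14.
Check: 122^14 ≡ 93 (mod 197).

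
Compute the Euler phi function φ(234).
72

234 = 2 × 3^2 × 13
φ(n) = n × ∏(1 - 1/p) for each prime p dividing n
φ(234) = 234 × (1 - 1/2) × (1 - 1/3) × (1 - 1/13) = 72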